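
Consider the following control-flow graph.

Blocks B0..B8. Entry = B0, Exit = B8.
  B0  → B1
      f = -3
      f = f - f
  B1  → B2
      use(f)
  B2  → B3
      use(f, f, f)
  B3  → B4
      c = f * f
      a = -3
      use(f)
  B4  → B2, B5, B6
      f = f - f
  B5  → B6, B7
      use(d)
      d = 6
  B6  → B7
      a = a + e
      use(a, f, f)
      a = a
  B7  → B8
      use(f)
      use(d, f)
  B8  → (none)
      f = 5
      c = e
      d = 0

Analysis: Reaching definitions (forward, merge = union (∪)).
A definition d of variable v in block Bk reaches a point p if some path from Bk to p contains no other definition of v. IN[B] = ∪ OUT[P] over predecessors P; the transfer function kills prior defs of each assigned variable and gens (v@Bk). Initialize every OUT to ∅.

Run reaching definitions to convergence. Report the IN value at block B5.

Answer: {a@B3, c@B3, f@B4}

Trace:
Fixpoint table:
  B0:  IN={}  OUT={f@B0}
  B1:  IN={f@B0}  OUT={f@B0}
  B2:  IN={a@B3, c@B3, f@B0, f@B4}  OUT={a@B3, c@B3, f@B0, f@B4}
  B3:  IN={a@B3, c@B3, f@B0, f@B4}  OUT={a@B3, c@B3, f@B0, f@B4}
  B4:  IN={a@B3, c@B3, f@B0, f@B4}  OUT={a@B3, c@B3, f@B4}
  B5:  IN={a@B3, c@B3, f@B4}  OUT={a@B3, c@B3, d@B5, f@B4}
  B6:  IN={a@B3, c@B3, d@B5, f@B4}  OUT={a@B6, c@B3, d@B5, f@B4}
  B7:  IN={a@B3, a@B6, c@B3, d@B5, f@B4}  OUT={a@B3, a@B6, c@B3, d@B5, f@B4}
  B8:  IN={a@B3, a@B6, c@B3, d@B5, f@B4}  OUT={a@B3, a@B6, c@B8, d@B8, f@B8}

Merge at B5: IN[B5] = OUT[B4] = {a@B3, c@B3, f@B4}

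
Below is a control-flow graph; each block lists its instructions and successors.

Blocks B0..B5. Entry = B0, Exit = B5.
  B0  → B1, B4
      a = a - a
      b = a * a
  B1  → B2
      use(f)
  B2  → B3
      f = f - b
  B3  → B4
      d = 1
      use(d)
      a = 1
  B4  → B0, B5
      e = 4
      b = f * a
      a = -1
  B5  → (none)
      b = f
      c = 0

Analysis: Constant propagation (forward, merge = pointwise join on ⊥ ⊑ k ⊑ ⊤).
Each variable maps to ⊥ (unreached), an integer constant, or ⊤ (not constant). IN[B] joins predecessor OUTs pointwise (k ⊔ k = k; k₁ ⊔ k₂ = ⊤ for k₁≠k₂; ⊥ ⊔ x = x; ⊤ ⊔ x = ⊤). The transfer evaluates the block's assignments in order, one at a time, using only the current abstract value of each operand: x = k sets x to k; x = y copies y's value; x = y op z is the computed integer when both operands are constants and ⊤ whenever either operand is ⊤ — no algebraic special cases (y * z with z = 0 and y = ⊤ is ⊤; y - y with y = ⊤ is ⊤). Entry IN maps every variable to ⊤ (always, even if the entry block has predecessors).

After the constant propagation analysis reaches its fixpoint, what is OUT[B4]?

Per-block solution:
  B0:   IN=(all ⊤)   OUT=(all ⊤)
  B1:   IN=(all ⊤)   OUT=(all ⊤)
  B2:   IN=(all ⊤)   OUT=(all ⊤)
  B3:   IN=(all ⊤)   OUT={a:1, d:1; rest ⊤}
  B4:   IN=(all ⊤)   OUT={a:-1, e:4; rest ⊤}
  B5:   IN={a:-1, e:4; rest ⊤}   OUT={a:-1, c:0, e:4; rest ⊤}

Merge at B4: IN[B4] = OUT[B0] ⊔ OUT[B3] = {a: ⊤, b: ⊤, c: ⊤, d: ⊤, e: ⊤, f: ⊤}
Applying B4's transfer function to that IN value gives OUT[B4] (row B4 above).

Answer: {a: -1, b: ⊤, c: ⊤, d: ⊤, e: 4, f: ⊤}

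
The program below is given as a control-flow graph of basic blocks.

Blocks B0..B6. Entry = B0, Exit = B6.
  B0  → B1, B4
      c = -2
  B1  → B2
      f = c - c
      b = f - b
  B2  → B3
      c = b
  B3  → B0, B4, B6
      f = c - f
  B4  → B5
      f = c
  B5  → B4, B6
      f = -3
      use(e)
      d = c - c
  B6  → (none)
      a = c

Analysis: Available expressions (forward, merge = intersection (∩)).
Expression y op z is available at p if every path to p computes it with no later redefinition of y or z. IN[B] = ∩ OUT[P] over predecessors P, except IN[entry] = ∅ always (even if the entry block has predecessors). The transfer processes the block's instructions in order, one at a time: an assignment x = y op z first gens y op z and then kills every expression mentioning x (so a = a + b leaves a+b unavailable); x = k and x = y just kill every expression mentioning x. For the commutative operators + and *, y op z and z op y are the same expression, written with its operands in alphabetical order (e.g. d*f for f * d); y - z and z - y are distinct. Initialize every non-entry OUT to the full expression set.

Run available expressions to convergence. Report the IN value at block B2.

Fixpoint table:
  B0: | IN={} | OUT={}
  B1: | IN={} | OUT={c-c}
  B2: | IN={c-c} | OUT={}
  B3: | IN={} | OUT={}
  B4: | IN={} | OUT={}
  B5: | IN={} | OUT={c-c}
  B6: | IN={} | OUT={}

Merge at B2: IN[B2] = OUT[B1] = {c-c}

Answer: {c-c}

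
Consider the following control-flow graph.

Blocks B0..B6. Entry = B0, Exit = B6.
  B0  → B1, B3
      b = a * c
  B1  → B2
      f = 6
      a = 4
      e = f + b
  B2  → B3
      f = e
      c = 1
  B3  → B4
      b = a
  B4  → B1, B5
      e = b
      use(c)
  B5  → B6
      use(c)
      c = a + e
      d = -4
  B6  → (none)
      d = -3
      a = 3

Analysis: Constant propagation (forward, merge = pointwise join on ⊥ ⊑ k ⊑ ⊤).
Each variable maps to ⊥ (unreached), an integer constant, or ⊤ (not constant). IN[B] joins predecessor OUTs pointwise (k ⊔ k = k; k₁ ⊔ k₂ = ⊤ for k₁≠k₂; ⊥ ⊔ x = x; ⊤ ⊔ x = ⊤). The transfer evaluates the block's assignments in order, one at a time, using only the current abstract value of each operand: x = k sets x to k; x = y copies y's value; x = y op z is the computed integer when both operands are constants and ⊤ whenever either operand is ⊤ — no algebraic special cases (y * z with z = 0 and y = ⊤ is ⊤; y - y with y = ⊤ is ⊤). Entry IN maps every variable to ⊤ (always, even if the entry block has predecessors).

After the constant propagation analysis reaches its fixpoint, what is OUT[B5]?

Converged values:
  B0:  IN=(all ⊤)  OUT=(all ⊤)
  B1:  IN=(all ⊤)  OUT={a:4, f:6; rest ⊤}
  B2:  IN={a:4, f:6; rest ⊤}  OUT={a:4, c:1; rest ⊤}
  B3:  IN=(all ⊤)  OUT=(all ⊤)
  B4:  IN=(all ⊤)  OUT=(all ⊤)
  B5:  IN=(all ⊤)  OUT={d:-4; rest ⊤}
  B6:  IN={d:-4; rest ⊤}  OUT={a:3, d:-3; rest ⊤}

Merge at B5: IN[B5] = OUT[B4] = {a: ⊤, b: ⊤, c: ⊤, d: ⊤, e: ⊤, f: ⊤}
Applying B5's transfer function to that IN value gives OUT[B5] (row B5 above).

Answer: {a: ⊤, b: ⊤, c: ⊤, d: -4, e: ⊤, f: ⊤}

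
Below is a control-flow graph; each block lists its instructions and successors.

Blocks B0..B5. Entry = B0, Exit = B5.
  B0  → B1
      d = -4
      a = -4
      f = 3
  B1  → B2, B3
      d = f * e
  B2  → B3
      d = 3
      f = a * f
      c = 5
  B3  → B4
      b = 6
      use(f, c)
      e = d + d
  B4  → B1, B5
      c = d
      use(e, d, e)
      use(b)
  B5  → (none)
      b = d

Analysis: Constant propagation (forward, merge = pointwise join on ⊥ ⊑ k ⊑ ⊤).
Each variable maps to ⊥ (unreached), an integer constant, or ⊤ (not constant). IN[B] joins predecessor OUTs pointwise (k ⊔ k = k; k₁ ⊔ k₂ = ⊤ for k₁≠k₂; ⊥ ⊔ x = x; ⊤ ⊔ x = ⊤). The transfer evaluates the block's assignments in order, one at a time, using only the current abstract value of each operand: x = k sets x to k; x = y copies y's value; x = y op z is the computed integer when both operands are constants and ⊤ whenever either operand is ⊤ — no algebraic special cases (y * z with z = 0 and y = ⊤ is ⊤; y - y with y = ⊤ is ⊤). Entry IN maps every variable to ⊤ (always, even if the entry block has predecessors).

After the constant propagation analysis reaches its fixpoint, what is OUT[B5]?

Answer: {a: -4, b: ⊤, c: ⊤, d: ⊤, e: ⊤, f: ⊤}

Derivation:
Converged values:
  B0: | IN=(all ⊤) | OUT={a:-4, d:-4, f:3; rest ⊤}
  B1: | IN={a:-4; rest ⊤} | OUT={a:-4; rest ⊤}
  B2: | IN={a:-4; rest ⊤} | OUT={a:-4, c:5, d:3; rest ⊤}
  B3: | IN={a:-4; rest ⊤} | OUT={a:-4, b:6; rest ⊤}
  B4: | IN={a:-4, b:6; rest ⊤} | OUT={a:-4, b:6; rest ⊤}
  B5: | IN={a:-4, b:6; rest ⊤} | OUT={a:-4; rest ⊤}

Merge at B5: IN[B5] = OUT[B4] = {a: -4, b: 6, c: ⊤, d: ⊤, e: ⊤, f: ⊤}
Applying B5's transfer function to that IN value gives OUT[B5] (row B5 above).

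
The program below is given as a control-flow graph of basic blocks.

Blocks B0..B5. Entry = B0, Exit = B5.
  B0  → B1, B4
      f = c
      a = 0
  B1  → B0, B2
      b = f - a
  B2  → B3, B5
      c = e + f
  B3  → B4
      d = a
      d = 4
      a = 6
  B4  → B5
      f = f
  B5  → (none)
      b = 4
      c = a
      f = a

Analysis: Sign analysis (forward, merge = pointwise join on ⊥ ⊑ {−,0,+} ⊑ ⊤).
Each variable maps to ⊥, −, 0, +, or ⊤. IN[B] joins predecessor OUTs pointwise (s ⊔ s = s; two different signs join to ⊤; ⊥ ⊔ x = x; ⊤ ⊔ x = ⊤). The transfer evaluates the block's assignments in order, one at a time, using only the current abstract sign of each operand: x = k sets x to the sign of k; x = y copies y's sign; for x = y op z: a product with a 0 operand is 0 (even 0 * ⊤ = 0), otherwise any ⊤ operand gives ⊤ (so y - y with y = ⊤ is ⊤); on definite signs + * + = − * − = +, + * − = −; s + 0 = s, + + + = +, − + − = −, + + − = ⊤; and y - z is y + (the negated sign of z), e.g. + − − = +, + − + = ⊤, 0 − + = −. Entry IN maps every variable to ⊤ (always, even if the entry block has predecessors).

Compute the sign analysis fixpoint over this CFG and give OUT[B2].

Answer: {a: 0, b: ⊤, c: ⊤, d: ⊤, e: ⊤, f: ⊤}

Trace:
Fixpoint table:
  B0: | IN=(all ⊤) | OUT={a:0; rest ⊤}
  B1: | IN={a:0; rest ⊤} | OUT={a:0; rest ⊤}
  B2: | IN={a:0; rest ⊤} | OUT={a:0; rest ⊤}
  B3: | IN={a:0; rest ⊤} | OUT={a:+, d:+; rest ⊤}
  B4: | IN=(all ⊤) | OUT=(all ⊤)
  B5: | IN=(all ⊤) | OUT={b:+; rest ⊤}

Merge at B2: IN[B2] = OUT[B1] = {a: 0, b: ⊤, c: ⊤, d: ⊤, e: ⊤, f: ⊤}
Applying B2's transfer function to that IN value gives OUT[B2] (row B2 above).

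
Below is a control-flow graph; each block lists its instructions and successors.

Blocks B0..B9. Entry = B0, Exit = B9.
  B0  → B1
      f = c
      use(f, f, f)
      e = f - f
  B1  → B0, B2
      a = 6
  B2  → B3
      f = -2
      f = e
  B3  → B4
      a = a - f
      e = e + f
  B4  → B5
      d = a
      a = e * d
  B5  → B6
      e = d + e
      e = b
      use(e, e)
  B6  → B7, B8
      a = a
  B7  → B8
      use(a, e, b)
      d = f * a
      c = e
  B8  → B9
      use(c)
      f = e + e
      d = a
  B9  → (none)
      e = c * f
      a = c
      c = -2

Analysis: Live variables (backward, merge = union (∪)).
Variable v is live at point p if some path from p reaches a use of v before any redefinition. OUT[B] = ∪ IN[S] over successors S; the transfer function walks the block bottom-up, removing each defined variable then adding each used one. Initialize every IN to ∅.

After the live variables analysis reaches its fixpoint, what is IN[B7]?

Fixpoint table:
  B0:   IN={b, c}   OUT={b, c, e}
  B1:   IN={b, c, e}   OUT={a, b, c, e}
  B2:   IN={a, b, c, e}   OUT={a, b, c, e, f}
  B3:   IN={a, b, c, e, f}   OUT={a, b, c, e, f}
  B4:   IN={a, b, c, e, f}   OUT={a, b, c, d, e, f}
  B5:   IN={a, b, c, d, e, f}   OUT={a, b, c, e, f}
  B6:   IN={a, b, c, e, f}   OUT={a, b, c, e, f}
  B7:   IN={a, b, e, f}   OUT={a, c, e}
  B8:   IN={a, c, e}   OUT={c, f}
  B9:   IN={c, f}   OUT={}

Merge at B7: OUT[B7] = IN[B8] = {a, c, e}
Applying B7's transfer function to that OUT value gives IN[B7] (row B7 above).

Answer: {a, b, e, f}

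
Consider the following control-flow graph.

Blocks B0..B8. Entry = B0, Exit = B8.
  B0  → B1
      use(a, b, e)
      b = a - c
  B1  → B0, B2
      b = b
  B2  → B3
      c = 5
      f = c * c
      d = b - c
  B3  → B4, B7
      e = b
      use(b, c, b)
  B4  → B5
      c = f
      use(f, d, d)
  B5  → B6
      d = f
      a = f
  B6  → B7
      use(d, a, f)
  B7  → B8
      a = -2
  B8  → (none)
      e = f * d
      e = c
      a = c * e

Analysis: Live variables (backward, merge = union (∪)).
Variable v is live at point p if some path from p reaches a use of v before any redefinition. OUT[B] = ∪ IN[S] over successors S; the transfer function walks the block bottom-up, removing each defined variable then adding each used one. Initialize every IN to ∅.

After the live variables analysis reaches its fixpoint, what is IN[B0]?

Fixpoint table:
  B0:   IN={a, b, c, e}   OUT={a, b, c, e}
  B1:   IN={a, b, c, e}   OUT={a, b, c, e}
  B2:   IN={b}   OUT={b, c, d, f}
  B3:   IN={b, c, d, f}   OUT={c, d, f}
  B4:   IN={d, f}   OUT={c, f}
  B5:   IN={c, f}   OUT={a, c, d, f}
  B6:   IN={a, c, d, f}   OUT={c, d, f}
  B7:   IN={c, d, f}   OUT={c, d, f}
  B8:   IN={c, d, f}   OUT={}

Merge at B0: OUT[B0] = IN[B1] = {a, b, c, e}
Applying B0's transfer function to that OUT value gives IN[B0] (row B0 above).

Answer: {a, b, c, e}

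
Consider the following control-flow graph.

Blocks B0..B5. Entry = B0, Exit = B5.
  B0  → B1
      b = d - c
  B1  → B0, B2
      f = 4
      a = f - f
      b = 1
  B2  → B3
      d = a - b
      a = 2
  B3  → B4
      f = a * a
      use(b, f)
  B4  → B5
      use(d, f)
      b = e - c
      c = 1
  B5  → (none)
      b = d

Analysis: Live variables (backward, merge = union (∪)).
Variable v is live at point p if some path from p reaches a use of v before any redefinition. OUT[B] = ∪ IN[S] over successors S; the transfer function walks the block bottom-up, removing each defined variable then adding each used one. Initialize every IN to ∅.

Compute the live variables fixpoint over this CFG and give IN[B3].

Answer: {a, b, c, d, e}

Working:
Converged values:
  B0:   IN={c, d, e}   OUT={c, d, e}
  B1:   IN={c, d, e}   OUT={a, b, c, d, e}
  B2:   IN={a, b, c, e}   OUT={a, b, c, d, e}
  B3:   IN={a, b, c, d, e}   OUT={c, d, e, f}
  B4:   IN={c, d, e, f}   OUT={d}
  B5:   IN={d}   OUT={}

Merge at B3: OUT[B3] = IN[B4] = {c, d, e, f}
Applying B3's transfer function to that OUT value gives IN[B3] (row B3 above).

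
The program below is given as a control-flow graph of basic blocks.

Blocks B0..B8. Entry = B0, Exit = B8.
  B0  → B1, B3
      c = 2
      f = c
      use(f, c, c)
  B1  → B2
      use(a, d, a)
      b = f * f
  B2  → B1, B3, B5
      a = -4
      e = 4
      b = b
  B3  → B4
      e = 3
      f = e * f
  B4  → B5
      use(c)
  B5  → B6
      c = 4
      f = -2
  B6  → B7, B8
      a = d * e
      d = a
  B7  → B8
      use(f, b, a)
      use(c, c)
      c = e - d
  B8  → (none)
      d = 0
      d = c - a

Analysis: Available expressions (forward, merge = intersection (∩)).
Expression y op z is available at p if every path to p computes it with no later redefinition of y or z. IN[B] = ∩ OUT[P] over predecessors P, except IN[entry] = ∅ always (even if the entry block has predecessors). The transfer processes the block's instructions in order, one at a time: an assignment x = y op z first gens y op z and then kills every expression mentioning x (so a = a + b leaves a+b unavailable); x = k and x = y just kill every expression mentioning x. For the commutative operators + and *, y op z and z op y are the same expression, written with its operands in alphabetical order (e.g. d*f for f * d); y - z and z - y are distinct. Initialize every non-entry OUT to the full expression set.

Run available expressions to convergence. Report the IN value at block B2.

Answer: {f*f}

Derivation:
Fixpoint table:
  B0:   IN={}   OUT={}
  B1:   IN={}   OUT={f*f}
  B2:   IN={f*f}   OUT={f*f}
  B3:   IN={}   OUT={}
  B4:   IN={}   OUT={}
  B5:   IN={}   OUT={}
  B6:   IN={}   OUT={}
  B7:   IN={}   OUT={e-d}
  B8:   IN={}   OUT={c-a}

Merge at B2: IN[B2] = OUT[B1] = {f*f}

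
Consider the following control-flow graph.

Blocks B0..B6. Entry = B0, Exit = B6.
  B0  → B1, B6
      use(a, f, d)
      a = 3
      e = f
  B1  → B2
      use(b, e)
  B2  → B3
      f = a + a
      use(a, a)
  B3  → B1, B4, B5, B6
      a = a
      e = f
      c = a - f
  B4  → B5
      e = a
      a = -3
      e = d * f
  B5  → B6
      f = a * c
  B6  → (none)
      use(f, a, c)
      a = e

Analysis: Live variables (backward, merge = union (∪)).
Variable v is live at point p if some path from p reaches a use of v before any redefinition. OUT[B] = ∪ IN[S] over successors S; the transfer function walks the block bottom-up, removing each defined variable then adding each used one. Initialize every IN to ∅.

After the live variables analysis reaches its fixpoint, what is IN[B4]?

Answer: {a, c, d, f}

Working:
Converged values:
  B0:  IN={a, b, c, d, f}  OUT={a, b, c, d, e, f}
  B1:  IN={a, b, d, e}  OUT={a, b, d}
  B2:  IN={a, b, d}  OUT={a, b, d, f}
  B3:  IN={a, b, d, f}  OUT={a, b, c, d, e, f}
  B4:  IN={a, c, d, f}  OUT={a, c, e}
  B5:  IN={a, c, e}  OUT={a, c, e, f}
  B6:  IN={a, c, e, f}  OUT={}

Merge at B4: OUT[B4] = IN[B5] = {a, c, e}
Applying B4's transfer function to that OUT value gives IN[B4] (row B4 above).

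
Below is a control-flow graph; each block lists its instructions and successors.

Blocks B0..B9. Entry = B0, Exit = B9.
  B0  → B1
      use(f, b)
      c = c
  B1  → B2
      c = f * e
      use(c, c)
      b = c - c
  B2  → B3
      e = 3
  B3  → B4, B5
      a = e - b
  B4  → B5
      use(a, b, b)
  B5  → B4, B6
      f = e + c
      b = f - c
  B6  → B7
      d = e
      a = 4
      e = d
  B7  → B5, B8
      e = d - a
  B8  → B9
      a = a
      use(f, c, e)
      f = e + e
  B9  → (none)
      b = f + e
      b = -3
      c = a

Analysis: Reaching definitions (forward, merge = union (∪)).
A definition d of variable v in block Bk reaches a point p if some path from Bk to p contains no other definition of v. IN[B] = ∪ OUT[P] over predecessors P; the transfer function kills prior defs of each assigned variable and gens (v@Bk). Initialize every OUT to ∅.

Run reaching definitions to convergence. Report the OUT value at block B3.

Fixpoint table:
  B0:  IN={}  OUT={c@B0}
  B1:  IN={c@B0}  OUT={b@B1, c@B1}
  B2:  IN={b@B1, c@B1}  OUT={b@B1, c@B1, e@B2}
  B3:  IN={b@B1, c@B1, e@B2}  OUT={a@B3, b@B1, c@B1, e@B2}
  B4:  IN={a@B3, a@B6, b@B1, b@B5, c@B1, d@B6, e@B2, e@B7, f@B5}  OUT={a@B3, a@B6, b@B1, b@B5, c@B1, d@B6, e@B2, e@B7, f@B5}
  B5:  IN={a@B3, a@B6, b@B1, b@B5, c@B1, d@B6, e@B2, e@B7, f@B5}  OUT={a@B3, a@B6, b@B5, c@B1, d@B6, e@B2, e@B7, f@B5}
  B6:  IN={a@B3, a@B6, b@B5, c@B1, d@B6, e@B2, e@B7, f@B5}  OUT={a@B6, b@B5, c@B1, d@B6, e@B6, f@B5}
  B7:  IN={a@B6, b@B5, c@B1, d@B6, e@B6, f@B5}  OUT={a@B6, b@B5, c@B1, d@B6, e@B7, f@B5}
  B8:  IN={a@B6, b@B5, c@B1, d@B6, e@B7, f@B5}  OUT={a@B8, b@B5, c@B1, d@B6, e@B7, f@B8}
  B9:  IN={a@B8, b@B5, c@B1, d@B6, e@B7, f@B8}  OUT={a@B8, b@B9, c@B9, d@B6, e@B7, f@B8}

Merge at B3: IN[B3] = OUT[B2] = {b@B1, c@B1, e@B2}
Applying B3's transfer function to that IN value gives OUT[B3] (row B3 above).

Answer: {a@B3, b@B1, c@B1, e@B2}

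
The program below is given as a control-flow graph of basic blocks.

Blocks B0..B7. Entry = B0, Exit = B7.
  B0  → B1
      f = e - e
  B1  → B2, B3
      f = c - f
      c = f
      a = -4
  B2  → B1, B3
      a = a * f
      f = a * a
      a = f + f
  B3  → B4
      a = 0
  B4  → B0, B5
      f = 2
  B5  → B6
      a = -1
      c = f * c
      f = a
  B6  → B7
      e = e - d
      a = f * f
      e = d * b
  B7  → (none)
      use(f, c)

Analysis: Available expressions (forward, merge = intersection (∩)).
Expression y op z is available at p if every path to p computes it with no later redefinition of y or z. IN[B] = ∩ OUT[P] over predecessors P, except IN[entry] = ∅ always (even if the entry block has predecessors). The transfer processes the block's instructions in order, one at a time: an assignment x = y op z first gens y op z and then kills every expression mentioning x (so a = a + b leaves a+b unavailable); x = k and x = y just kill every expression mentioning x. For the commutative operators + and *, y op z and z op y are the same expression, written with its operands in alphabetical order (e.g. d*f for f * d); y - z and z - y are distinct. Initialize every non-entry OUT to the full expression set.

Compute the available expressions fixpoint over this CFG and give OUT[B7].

Per-block solution:
  B0:  IN={}  OUT={e-e}
  B1:  IN={e-e}  OUT={e-e}
  B2:  IN={e-e}  OUT={e-e, f+f}
  B3:  IN={e-e}  OUT={e-e}
  B4:  IN={e-e}  OUT={e-e}
  B5:  IN={e-e}  OUT={e-e}
  B6:  IN={e-e}  OUT={b*d, f*f}
  B7:  IN={b*d, f*f}  OUT={b*d, f*f}

Merge at B7: IN[B7] = OUT[B6] = {b*d, f*f}
Applying B7's transfer function to that IN value gives OUT[B7] (row B7 above).

Answer: {b*d, f*f}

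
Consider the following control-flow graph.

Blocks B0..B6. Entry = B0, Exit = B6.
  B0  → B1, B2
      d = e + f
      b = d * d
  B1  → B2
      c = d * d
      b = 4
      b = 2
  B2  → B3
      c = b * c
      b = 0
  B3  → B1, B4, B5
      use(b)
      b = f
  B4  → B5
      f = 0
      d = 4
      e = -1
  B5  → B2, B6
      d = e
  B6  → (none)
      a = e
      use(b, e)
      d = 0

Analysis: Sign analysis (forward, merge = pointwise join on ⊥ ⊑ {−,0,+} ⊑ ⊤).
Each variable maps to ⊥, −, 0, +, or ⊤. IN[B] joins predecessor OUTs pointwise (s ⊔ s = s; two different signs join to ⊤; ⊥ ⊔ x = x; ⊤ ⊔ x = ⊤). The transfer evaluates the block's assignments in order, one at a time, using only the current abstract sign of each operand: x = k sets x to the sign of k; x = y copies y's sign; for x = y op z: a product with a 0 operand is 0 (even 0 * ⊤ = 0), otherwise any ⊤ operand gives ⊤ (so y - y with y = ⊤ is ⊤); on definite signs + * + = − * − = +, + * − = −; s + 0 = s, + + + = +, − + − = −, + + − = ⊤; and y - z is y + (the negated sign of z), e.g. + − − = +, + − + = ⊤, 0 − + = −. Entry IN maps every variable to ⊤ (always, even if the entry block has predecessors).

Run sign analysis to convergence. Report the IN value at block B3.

Converged values:
  B0:  IN=(all ⊤)  OUT=(all ⊤)
  B1:  IN=(all ⊤)  OUT={b:+; rest ⊤}
  B2:  IN=(all ⊤)  OUT={b:0; rest ⊤}
  B3:  IN={b:0; rest ⊤}  OUT=(all ⊤)
  B4:  IN=(all ⊤)  OUT={d:+, e:-, f:0; rest ⊤}
  B5:  IN=(all ⊤)  OUT=(all ⊤)
  B6:  IN=(all ⊤)  OUT={d:0; rest ⊤}

Merge at B3: IN[B3] = OUT[B2] = {a: ⊤, b: 0, c: ⊤, d: ⊤, e: ⊤, f: ⊤}

Answer: {a: ⊤, b: 0, c: ⊤, d: ⊤, e: ⊤, f: ⊤}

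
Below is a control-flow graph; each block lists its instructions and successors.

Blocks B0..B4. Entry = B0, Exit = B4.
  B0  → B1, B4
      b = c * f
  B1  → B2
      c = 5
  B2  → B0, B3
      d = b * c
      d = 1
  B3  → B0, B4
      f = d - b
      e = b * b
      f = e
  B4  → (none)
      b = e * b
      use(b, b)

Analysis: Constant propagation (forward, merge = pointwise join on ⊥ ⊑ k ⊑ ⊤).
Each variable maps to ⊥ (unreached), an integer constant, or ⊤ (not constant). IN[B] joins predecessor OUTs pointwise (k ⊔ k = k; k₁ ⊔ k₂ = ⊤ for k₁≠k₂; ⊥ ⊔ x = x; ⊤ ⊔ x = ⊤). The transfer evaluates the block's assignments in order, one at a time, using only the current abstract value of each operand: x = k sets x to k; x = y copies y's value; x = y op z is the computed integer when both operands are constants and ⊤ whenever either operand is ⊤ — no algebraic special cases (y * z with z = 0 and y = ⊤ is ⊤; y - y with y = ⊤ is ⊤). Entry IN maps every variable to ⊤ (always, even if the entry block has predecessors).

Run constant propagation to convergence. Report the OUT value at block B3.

Answer: {a: ⊤, b: ⊤, c: 5, d: 1, e: ⊤, f: ⊤}

Trace:
Per-block solution:
  B0: | IN=(all ⊤) | OUT=(all ⊤)
  B1: | IN=(all ⊤) | OUT={c:5; rest ⊤}
  B2: | IN={c:5; rest ⊤} | OUT={c:5, d:1; rest ⊤}
  B3: | IN={c:5, d:1; rest ⊤} | OUT={c:5, d:1; rest ⊤}
  B4: | IN=(all ⊤) | OUT=(all ⊤)

Merge at B3: IN[B3] = OUT[B2] = {a: ⊤, b: ⊤, c: 5, d: 1, e: ⊤, f: ⊤}
Applying B3's transfer function to that IN value gives OUT[B3] (row B3 above).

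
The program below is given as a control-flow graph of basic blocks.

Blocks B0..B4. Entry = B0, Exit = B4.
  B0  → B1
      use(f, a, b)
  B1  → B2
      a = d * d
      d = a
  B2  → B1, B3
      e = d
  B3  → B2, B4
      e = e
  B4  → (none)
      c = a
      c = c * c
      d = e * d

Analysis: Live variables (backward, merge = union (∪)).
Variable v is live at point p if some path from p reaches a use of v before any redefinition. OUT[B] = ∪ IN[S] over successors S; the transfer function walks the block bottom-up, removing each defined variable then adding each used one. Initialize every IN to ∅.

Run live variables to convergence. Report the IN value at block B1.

Fixpoint table:
  B0:  IN={a, b, d, f}  OUT={d}
  B1:  IN={d}  OUT={a, d}
  B2:  IN={a, d}  OUT={a, d, e}
  B3:  IN={a, d, e}  OUT={a, d, e}
  B4:  IN={a, d, e}  OUT={}

Merge at B1: OUT[B1] = IN[B2] = {a, d}
Applying B1's transfer function to that OUT value gives IN[B1] (row B1 above).

Answer: {d}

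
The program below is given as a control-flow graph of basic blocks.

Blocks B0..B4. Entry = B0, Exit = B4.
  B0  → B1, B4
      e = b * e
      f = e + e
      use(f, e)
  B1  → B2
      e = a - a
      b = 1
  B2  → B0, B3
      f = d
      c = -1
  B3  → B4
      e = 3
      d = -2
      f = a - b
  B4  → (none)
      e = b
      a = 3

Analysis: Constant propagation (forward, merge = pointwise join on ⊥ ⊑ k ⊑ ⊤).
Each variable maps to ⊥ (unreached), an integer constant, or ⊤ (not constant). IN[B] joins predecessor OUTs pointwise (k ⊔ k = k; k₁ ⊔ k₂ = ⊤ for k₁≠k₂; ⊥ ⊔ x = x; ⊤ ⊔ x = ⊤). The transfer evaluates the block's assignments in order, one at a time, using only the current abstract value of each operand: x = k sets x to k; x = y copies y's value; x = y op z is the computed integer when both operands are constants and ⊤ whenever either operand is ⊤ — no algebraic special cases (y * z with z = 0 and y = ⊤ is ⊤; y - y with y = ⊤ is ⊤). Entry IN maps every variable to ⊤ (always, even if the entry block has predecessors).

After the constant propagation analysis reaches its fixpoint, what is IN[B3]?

Converged values:
  B0:   IN=(all ⊤)   OUT=(all ⊤)
  B1:   IN=(all ⊤)   OUT={b:1; rest ⊤}
  B2:   IN={b:1; rest ⊤}   OUT={b:1, c:-1; rest ⊤}
  B3:   IN={b:1, c:-1; rest ⊤}   OUT={b:1, c:-1, d:-2, e:3; rest ⊤}
  B4:   IN=(all ⊤)   OUT={a:3; rest ⊤}

Merge at B3: IN[B3] = OUT[B2] = {a: ⊤, b: 1, c: -1, d: ⊤, e: ⊤, f: ⊤}

Answer: {a: ⊤, b: 1, c: -1, d: ⊤, e: ⊤, f: ⊤}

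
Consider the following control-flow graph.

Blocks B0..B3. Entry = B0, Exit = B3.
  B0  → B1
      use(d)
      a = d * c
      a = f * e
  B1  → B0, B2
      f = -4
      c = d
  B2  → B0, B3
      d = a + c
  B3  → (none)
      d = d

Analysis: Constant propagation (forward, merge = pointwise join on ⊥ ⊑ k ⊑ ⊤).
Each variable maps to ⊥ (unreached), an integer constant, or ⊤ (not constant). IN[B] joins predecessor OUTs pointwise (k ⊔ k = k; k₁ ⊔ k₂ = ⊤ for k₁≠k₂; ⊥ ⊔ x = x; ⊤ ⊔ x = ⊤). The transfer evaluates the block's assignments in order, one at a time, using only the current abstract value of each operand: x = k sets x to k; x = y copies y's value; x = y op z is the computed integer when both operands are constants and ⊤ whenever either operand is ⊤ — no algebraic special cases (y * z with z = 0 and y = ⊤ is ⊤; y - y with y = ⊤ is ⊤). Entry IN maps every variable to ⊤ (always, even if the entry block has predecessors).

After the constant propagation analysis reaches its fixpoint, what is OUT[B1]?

Answer: {a: ⊤, b: ⊤, c: ⊤, d: ⊤, e: ⊤, f: -4}

Derivation:
Fixpoint table:
  B0: | IN=(all ⊤) | OUT=(all ⊤)
  B1: | IN=(all ⊤) | OUT={f:-4; rest ⊤}
  B2: | IN={f:-4; rest ⊤} | OUT={f:-4; rest ⊤}
  B3: | IN={f:-4; rest ⊤} | OUT={f:-4; rest ⊤}

Merge at B1: IN[B1] = OUT[B0] = {a: ⊤, b: ⊤, c: ⊤, d: ⊤, e: ⊤, f: ⊤}
Applying B1's transfer function to that IN value gives OUT[B1] (row B1 above).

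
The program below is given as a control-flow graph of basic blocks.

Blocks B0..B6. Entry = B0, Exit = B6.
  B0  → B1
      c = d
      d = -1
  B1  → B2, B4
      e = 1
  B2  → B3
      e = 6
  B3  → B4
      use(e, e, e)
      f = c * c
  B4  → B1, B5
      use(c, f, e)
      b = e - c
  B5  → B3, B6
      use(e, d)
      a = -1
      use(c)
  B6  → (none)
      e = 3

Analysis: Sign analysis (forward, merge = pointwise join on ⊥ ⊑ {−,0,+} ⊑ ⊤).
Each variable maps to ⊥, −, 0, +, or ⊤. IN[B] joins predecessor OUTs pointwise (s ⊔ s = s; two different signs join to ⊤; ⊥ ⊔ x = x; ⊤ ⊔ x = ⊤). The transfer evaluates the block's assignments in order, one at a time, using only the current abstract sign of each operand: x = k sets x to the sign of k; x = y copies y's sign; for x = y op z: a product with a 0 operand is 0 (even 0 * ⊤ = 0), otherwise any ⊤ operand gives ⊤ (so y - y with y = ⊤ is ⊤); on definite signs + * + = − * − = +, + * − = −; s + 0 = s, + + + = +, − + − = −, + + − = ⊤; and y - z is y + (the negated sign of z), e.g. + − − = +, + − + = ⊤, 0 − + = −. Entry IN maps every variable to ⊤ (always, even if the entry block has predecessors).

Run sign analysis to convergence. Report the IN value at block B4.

Fixpoint table:
  B0:   IN=(all ⊤)   OUT={d:-; rest ⊤}
  B1:   IN={d:-; rest ⊤}   OUT={d:-, e:+; rest ⊤}
  B2:   IN={d:-, e:+; rest ⊤}   OUT={d:-, e:+; rest ⊤}
  B3:   IN={d:-, e:+; rest ⊤}   OUT={d:-, e:+; rest ⊤}
  B4:   IN={d:-, e:+; rest ⊤}   OUT={d:-, e:+; rest ⊤}
  B5:   IN={d:-, e:+; rest ⊤}   OUT={a:-, d:-, e:+; rest ⊤}
  B6:   IN={a:-, d:-, e:+; rest ⊤}   OUT={a:-, d:-, e:+; rest ⊤}

Merge at B4: IN[B4] = OUT[B1] ⊔ OUT[B3] = {a: ⊤, b: ⊤, c: ⊤, d: -, e: +, f: ⊤}

Answer: {a: ⊤, b: ⊤, c: ⊤, d: -, e: +, f: ⊤}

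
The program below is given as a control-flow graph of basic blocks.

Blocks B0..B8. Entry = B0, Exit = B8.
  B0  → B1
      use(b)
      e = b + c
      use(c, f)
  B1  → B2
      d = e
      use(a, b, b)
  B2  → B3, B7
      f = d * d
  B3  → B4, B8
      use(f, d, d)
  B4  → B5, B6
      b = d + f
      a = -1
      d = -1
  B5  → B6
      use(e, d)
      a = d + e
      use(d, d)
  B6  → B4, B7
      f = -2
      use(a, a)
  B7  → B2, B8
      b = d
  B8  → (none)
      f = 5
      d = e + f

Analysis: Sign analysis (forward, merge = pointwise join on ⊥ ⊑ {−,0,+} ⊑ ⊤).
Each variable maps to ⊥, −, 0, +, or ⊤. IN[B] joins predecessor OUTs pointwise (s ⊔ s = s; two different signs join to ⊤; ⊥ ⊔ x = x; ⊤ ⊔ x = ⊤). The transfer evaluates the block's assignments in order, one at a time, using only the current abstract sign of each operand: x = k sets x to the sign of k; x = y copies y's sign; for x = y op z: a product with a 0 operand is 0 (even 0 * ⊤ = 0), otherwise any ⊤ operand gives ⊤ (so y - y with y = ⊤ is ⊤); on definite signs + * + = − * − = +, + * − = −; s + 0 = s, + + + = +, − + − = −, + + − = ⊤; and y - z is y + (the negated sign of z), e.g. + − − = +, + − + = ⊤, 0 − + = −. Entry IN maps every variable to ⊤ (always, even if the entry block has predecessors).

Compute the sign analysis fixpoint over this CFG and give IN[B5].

Converged values:
  B0:   IN=(all ⊤)   OUT=(all ⊤)
  B1:   IN=(all ⊤)   OUT=(all ⊤)
  B2:   IN=(all ⊤)   OUT=(all ⊤)
  B3:   IN=(all ⊤)   OUT=(all ⊤)
  B4:   IN=(all ⊤)   OUT={a:-, d:-; rest ⊤}
  B5:   IN={a:-, d:-; rest ⊤}   OUT={d:-; rest ⊤}
  B6:   IN={d:-; rest ⊤}   OUT={d:-, f:-; rest ⊤}
  B7:   IN=(all ⊤)   OUT=(all ⊤)
  B8:   IN=(all ⊤)   OUT={f:+; rest ⊤}

Merge at B5: IN[B5] = OUT[B4] = {a: -, b: ⊤, c: ⊤, d: -, e: ⊤, f: ⊤}

Answer: {a: -, b: ⊤, c: ⊤, d: -, e: ⊤, f: ⊤}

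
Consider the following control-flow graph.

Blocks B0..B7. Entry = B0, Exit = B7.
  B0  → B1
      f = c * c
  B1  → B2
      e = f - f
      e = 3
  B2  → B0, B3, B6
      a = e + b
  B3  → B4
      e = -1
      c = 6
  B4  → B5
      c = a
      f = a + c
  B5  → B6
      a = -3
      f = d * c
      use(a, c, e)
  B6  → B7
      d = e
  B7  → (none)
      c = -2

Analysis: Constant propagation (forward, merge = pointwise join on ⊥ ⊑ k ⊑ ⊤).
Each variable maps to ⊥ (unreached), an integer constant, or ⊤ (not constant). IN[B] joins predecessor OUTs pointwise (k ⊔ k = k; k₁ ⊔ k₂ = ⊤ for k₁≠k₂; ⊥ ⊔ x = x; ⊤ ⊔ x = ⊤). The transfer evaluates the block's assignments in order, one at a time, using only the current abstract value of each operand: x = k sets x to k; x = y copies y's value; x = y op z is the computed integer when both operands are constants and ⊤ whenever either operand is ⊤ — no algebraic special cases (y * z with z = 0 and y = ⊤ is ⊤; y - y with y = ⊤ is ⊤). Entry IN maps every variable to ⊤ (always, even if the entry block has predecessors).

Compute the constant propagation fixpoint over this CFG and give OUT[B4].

Answer: {a: ⊤, b: ⊤, c: ⊤, d: ⊤, e: -1, f: ⊤}

Derivation:
Fixpoint table:
  B0:   IN=(all ⊤)   OUT=(all ⊤)
  B1:   IN=(all ⊤)   OUT={e:3; rest ⊤}
  B2:   IN={e:3; rest ⊤}   OUT={e:3; rest ⊤}
  B3:   IN={e:3; rest ⊤}   OUT={c:6, e:-1; rest ⊤}
  B4:   IN={c:6, e:-1; rest ⊤}   OUT={e:-1; rest ⊤}
  B5:   IN={e:-1; rest ⊤}   OUT={a:-3, e:-1; rest ⊤}
  B6:   IN=(all ⊤)   OUT=(all ⊤)
  B7:   IN=(all ⊤)   OUT={c:-2; rest ⊤}

Merge at B4: IN[B4] = OUT[B3] = {a: ⊤, b: ⊤, c: 6, d: ⊤, e: -1, f: ⊤}
Applying B4's transfer function to that IN value gives OUT[B4] (row B4 above).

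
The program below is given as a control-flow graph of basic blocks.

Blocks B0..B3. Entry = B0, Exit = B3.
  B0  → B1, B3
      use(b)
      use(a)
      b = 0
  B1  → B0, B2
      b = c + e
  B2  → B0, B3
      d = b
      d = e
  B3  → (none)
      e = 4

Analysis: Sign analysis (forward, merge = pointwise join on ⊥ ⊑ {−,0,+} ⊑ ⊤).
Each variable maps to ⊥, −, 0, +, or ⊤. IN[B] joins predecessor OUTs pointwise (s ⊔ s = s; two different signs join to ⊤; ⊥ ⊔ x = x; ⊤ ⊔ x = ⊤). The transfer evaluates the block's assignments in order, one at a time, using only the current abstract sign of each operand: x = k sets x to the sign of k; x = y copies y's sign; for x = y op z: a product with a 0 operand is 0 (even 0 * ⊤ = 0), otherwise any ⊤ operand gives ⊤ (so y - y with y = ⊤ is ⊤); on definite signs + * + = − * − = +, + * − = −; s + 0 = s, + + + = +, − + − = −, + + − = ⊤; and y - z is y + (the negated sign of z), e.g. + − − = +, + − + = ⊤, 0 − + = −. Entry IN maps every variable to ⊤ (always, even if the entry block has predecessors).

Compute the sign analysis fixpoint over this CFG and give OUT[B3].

Answer: {a: ⊤, b: ⊤, c: ⊤, d: ⊤, e: +, f: ⊤}

Trace:
Fixpoint table:
  B0: | IN=(all ⊤) | OUT={b:0; rest ⊤}
  B1: | IN={b:0; rest ⊤} | OUT=(all ⊤)
  B2: | IN=(all ⊤) | OUT=(all ⊤)
  B3: | IN=(all ⊤) | OUT={e:+; rest ⊤}

Merge at B3: IN[B3] = OUT[B0] ⊔ OUT[B2] = {a: ⊤, b: ⊤, c: ⊤, d: ⊤, e: ⊤, f: ⊤}
Applying B3's transfer function to that IN value gives OUT[B3] (row B3 above).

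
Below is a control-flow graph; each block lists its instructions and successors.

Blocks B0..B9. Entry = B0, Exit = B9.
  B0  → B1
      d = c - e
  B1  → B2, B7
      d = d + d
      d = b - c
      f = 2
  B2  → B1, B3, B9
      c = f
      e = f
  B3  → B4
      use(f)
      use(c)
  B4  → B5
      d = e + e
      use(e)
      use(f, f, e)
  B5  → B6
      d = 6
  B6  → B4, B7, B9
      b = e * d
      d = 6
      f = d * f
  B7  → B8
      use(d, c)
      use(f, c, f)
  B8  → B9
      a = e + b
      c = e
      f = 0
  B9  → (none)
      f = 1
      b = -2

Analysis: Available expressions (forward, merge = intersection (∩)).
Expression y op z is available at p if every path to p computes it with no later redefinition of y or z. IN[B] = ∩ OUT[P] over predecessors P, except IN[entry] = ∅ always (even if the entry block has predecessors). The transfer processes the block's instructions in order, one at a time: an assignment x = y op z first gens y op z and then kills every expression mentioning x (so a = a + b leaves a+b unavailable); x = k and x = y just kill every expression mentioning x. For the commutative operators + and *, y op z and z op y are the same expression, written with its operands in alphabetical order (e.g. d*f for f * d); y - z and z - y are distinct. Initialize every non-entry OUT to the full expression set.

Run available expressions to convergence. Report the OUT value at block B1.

Fixpoint table:
  B0:  IN={}  OUT={c-e}
  B1:  IN={}  OUT={b-c}
  B2:  IN={b-c}  OUT={}
  B3:  IN={}  OUT={}
  B4:  IN={}  OUT={e+e}
  B5:  IN={e+e}  OUT={e+e}
  B6:  IN={e+e}  OUT={e+e}
  B7:  IN={}  OUT={}
  B8:  IN={}  OUT={b+e}
  B9:  IN={}  OUT={}

Merge at B1: IN[B1] = OUT[B0] ∩ OUT[B2] = {}
Applying B1's transfer function to that IN value gives OUT[B1] (row B1 above).

Answer: {b-c}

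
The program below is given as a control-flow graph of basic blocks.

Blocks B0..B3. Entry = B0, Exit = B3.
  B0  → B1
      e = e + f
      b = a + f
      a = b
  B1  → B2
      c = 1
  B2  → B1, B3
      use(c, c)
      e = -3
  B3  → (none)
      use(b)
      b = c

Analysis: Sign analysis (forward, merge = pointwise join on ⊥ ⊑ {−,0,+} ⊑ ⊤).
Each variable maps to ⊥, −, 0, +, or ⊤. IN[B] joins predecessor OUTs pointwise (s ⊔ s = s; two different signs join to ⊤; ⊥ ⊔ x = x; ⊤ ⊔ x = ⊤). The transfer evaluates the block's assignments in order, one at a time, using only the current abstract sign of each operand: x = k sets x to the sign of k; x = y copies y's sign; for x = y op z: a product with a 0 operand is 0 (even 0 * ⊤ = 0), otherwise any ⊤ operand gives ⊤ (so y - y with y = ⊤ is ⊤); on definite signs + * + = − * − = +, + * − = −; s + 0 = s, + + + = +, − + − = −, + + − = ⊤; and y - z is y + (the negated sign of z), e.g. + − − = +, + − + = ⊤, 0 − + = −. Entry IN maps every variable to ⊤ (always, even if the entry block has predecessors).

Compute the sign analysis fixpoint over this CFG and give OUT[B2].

Converged values:
  B0:   IN=(all ⊤)   OUT=(all ⊤)
  B1:   IN=(all ⊤)   OUT={c:+; rest ⊤}
  B2:   IN={c:+; rest ⊤}   OUT={c:+, e:-; rest ⊤}
  B3:   IN={c:+, e:-; rest ⊤}   OUT={b:+, c:+, e:-; rest ⊤}

Merge at B2: IN[B2] = OUT[B1] = {a: ⊤, b: ⊤, c: +, d: ⊤, e: ⊤, f: ⊤}
Applying B2's transfer function to that IN value gives OUT[B2] (row B2 above).

Answer: {a: ⊤, b: ⊤, c: +, d: ⊤, e: -, f: ⊤}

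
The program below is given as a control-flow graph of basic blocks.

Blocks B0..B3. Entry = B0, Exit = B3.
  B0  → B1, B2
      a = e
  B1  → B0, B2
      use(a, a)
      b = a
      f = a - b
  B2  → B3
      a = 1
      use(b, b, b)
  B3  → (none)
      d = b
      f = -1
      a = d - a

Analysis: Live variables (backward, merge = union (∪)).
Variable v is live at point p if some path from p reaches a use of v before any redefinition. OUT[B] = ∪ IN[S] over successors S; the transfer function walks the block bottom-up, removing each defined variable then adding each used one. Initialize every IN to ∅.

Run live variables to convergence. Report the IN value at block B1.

Fixpoint table:
  B0: | IN={b, e} | OUT={a, b, e}
  B1: | IN={a, e} | OUT={b, e}
  B2: | IN={b} | OUT={a, b}
  B3: | IN={a, b} | OUT={}

Merge at B1: OUT[B1] = IN[B0] ⊔ IN[B2] = {b, e}
Applying B1's transfer function to that OUT value gives IN[B1] (row B1 above).

Answer: {a, e}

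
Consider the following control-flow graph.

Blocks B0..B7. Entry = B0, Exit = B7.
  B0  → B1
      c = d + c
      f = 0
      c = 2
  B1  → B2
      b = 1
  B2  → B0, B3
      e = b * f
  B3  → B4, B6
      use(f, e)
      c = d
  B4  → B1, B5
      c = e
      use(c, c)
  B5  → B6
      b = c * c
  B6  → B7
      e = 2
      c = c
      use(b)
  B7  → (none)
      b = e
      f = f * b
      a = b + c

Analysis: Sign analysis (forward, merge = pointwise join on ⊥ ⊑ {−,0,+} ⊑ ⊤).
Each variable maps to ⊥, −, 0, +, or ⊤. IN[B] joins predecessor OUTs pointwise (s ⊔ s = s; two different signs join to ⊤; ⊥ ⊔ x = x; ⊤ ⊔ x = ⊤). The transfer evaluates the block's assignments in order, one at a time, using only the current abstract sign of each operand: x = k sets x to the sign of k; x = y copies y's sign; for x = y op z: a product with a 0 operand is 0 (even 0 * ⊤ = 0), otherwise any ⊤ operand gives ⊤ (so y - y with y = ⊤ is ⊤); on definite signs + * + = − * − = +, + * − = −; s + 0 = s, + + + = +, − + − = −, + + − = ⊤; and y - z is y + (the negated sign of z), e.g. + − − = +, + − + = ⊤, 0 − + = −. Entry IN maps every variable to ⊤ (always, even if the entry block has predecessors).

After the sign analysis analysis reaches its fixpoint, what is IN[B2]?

Answer: {a: ⊤, b: +, c: ⊤, d: ⊤, e: ⊤, f: 0}

Trace:
Per-block solution:
  B0:   IN=(all ⊤)   OUT={c:+, f:0; rest ⊤}
  B1:   IN={f:0; rest ⊤}   OUT={b:+, f:0; rest ⊤}
  B2:   IN={b:+, f:0; rest ⊤}   OUT={b:+, e:0, f:0; rest ⊤}
  B3:   IN={b:+, e:0, f:0; rest ⊤}   OUT={b:+, e:0, f:0; rest ⊤}
  B4:   IN={b:+, e:0, f:0; rest ⊤}   OUT={b:+, c:0, e:0, f:0; rest ⊤}
  B5:   IN={b:+, c:0, e:0, f:0; rest ⊤}   OUT={b:0, c:0, e:0, f:0; rest ⊤}
  B6:   IN={e:0, f:0; rest ⊤}   OUT={e:+, f:0; rest ⊤}
  B7:   IN={e:+, f:0; rest ⊤}   OUT={b:+, e:+, f:0; rest ⊤}

Merge at B2: IN[B2] = OUT[B1] = {a: ⊤, b: +, c: ⊤, d: ⊤, e: ⊤, f: 0}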